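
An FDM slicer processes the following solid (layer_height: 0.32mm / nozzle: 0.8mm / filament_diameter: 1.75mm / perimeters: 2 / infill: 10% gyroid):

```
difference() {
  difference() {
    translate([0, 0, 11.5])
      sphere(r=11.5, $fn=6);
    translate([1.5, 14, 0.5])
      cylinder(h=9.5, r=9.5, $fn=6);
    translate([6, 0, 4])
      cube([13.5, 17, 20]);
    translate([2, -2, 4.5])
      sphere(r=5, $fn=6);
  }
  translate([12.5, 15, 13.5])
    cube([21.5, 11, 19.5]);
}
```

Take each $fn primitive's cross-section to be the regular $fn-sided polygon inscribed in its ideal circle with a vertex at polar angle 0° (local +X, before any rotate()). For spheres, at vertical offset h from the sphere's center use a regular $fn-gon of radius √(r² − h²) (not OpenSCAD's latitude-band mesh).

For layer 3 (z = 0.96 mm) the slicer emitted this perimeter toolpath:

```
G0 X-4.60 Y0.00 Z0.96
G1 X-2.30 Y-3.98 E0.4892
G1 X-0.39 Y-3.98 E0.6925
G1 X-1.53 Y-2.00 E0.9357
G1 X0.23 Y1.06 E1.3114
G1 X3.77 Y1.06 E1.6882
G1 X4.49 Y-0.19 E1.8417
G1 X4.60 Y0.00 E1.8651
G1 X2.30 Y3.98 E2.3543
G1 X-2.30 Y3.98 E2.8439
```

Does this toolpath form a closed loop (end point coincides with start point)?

Start point (G0): (-4.60, 0.00). End point (last G1): the path does not return to the start — open.

no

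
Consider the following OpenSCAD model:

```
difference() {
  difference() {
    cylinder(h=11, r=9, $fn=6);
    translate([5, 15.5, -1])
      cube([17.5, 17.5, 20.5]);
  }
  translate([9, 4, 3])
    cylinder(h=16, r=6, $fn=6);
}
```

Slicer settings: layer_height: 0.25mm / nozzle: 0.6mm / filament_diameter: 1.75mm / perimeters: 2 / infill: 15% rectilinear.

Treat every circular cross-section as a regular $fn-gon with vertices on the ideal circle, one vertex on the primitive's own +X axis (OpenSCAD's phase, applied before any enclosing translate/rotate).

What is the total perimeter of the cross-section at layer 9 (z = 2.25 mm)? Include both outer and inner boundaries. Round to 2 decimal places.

54.00 mm

At z = 2.25 mm: the cylinder: section is a regular 6-gon, circumradius r=9 (perimeter = 2·6·9.000·sin(180°/6) = 54.00 mm); the cube at (5, 15.5) (footprint 17.5×17.5) is included at this height (perimeter 70.00 mm); After the difference (first − rest): starting from the r=9 cylinder, the 17.5×17.5 cube at (5, 15.5) misses the remaining region (no effect) — boundary = 54.00 mm; the cylinder at (9, 4) is not intersected at this z (z outside [3, 19]); After the difference (first − rest): none of the subtracted shapes is present at this height, so that combined region is unchanged — boundary = 54.00 mm. Overall, the cross-section is a single solid region. Total boundary length (outer) = 54.00 mm.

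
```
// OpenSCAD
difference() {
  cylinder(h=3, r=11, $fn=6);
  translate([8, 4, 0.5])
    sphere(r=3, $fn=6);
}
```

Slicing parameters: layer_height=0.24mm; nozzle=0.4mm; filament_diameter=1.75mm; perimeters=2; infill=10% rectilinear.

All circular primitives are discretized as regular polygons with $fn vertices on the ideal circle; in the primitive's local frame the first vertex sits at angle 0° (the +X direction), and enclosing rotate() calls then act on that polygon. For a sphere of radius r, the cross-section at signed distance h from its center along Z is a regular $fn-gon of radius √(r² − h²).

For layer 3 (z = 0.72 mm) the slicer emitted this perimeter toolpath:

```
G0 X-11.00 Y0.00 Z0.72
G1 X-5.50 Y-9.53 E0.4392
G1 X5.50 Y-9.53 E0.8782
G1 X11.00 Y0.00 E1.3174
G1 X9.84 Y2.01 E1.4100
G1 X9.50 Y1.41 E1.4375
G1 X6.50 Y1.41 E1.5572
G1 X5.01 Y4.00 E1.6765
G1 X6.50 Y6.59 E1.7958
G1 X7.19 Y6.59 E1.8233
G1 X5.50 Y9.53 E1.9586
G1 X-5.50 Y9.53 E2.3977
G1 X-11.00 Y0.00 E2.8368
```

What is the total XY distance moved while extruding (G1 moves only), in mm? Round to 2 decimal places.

Sum the Euclidean lengths of each G1 segment: total = 71.08 mm.

71.08 mm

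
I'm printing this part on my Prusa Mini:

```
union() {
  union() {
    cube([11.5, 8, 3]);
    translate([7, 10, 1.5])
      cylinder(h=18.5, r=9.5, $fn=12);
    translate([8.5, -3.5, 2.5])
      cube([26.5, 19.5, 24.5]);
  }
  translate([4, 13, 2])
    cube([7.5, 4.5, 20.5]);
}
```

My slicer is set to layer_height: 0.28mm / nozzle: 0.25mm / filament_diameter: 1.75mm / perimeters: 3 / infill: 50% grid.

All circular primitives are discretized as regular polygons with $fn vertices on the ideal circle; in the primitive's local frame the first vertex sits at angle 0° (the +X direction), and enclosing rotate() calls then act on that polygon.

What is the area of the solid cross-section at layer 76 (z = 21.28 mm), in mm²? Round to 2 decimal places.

At z = 21.28 mm: the cube is absent (z outside [0, 3]); the cylinder at (7, 10) is not intersected at this z (z outside [1.5, 20]); the 26.5×19.5 cube at (8.5, -3.5) contributes its full rectangle (area 516.75 mm²); Merging all regions: only the 26.5×19.5 cube at (8.5, -3.5) is present, so the union is just that shape — area = 516.75 mm²; the cube at (4, 13) is present — its section is the full 7.5×4.5 rectangle (area 33.75 mm²); Combining (union): the regions partially overlap — summed areas 550.50 mm² minus the doubly-counted overlap 9.00 mm² gives 541.50 mm² — area = 541.50 mm². Overall, the cross-section is a single solid region. Net area = 541.50 mm².

541.50 mm²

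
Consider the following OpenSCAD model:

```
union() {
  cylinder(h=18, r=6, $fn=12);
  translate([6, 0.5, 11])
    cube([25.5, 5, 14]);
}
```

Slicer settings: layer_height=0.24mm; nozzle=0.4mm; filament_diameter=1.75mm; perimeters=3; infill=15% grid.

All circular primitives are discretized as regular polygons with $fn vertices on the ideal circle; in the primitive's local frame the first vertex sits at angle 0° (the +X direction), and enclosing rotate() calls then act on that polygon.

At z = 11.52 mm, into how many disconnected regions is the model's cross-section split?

At z = 11.52 mm: the r=6 cylinder gives a regular 12-gon of circumradius 6 (constant along its height); the cube at (6, 0.5) is present — its section is the full 25.5×5 rectangle; Combining (union): the 2 present regions are separate (no shared area or edge), so areas and boundary lengths simply add and each stays a separate island — 2 connected regions. The result has 2 disconnected regions.

2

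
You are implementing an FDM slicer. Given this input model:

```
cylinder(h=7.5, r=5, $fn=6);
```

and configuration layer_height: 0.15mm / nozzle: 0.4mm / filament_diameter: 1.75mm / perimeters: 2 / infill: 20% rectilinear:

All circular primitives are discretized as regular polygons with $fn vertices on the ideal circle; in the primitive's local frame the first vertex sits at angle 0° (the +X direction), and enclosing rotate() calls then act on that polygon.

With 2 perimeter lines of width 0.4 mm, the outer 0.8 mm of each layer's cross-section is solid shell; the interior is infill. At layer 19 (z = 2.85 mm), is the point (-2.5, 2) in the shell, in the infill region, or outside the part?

infill

At z = 2.85 mm: the r=5 cylinder gives a regular 6-gon of circumradius 5 (constant along its height). Overall, the cross-section is a single solid region. The nearest boundary edge runs (-2.50, 4.33)→(-5.00, 0.00); distance from the point to it = 1.17 mm. The point is inside the cross-section and 1.17 mm from the nearest boundary — more than the 0.8 mm shell width (2 × 0.4), so it's in the infill interior.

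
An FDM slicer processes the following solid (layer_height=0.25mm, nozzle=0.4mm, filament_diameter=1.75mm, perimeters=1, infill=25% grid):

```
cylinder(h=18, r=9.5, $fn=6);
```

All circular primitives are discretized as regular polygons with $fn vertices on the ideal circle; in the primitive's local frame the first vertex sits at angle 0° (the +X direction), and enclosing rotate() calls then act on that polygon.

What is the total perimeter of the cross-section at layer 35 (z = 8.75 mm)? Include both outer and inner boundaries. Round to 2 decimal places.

At z = 8.75 mm: the r=9.5 cylinder gives a regular 6-gon of circumradius 9.5 (constant along its height) (perimeter = 2·6·9.500·sin(180°/6) = 57.00 mm). Overall, the cross-section is a single solid region. Total boundary length (outer) = 57.00 mm.

57.00 mm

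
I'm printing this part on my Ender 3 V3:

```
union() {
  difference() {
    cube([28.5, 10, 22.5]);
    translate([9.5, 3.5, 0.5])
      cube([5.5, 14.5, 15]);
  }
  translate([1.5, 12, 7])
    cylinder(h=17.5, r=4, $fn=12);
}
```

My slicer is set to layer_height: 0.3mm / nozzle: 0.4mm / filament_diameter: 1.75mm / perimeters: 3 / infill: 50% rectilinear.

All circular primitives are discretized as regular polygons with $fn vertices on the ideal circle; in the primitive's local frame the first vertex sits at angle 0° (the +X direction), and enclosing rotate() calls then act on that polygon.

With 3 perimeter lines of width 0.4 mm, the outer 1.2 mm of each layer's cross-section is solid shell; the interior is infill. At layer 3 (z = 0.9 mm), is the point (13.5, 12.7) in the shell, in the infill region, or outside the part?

outside

At z = 0.9 mm: the 28.5×10 cube contributes its full rectangle; the cube at (9.5, 3.5) is present — its section is the full 5.5×14.5 rectangle; After the difference (first − rest): starting from the 28.5×10 cube, the 5.5×14.5 cube at (9.5, 3.5) partially overlaps it — only the 35.75 mm² overlap (of its 79.75 mm²) is removed, clipping the outline — 1 connected region; the cylinder at (1.5, 12) does not reach this height (z outside [7, 24.5]); Merging all regions: only the result so far is present, so the union is just that shape — 1 connected region. Overall, the cross-section is a single solid region. The nearest boundary edge runs (15.00, 3.50)→(15.00, 10.00); distance from the point to it = 3.09 mm. The point is not inside any of the regions above, so it lies outside the cross-section (3.09 mm from the nearest boundary).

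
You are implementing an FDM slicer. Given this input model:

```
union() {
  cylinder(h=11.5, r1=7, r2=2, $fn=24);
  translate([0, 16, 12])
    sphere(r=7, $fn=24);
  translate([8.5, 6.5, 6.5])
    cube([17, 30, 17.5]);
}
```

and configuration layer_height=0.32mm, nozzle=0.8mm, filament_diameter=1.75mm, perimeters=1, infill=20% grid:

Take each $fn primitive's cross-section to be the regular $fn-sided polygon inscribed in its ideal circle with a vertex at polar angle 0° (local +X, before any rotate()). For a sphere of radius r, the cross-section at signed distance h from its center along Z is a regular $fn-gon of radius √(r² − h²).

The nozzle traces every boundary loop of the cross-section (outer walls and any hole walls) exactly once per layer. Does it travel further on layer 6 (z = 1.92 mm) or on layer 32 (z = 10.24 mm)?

layer 32 (z = 10.24 mm)

Layer 6 (z = 1.92): the cone: at t=0.167 of its height the radius interpolates to r₁+(r₂−r₁)t = 6.165, giving a regular 24-gon of that circumradius (perimeter = 2·24·6.165·sin(180°/24) = 38.63 mm); the sphere at (0, 16) is not intersected at this z (|z−center|=10.080 > r=7); the cube at (8.5, 6.5) is not intersected at this z (z outside [6.5, 24]); Merging all regions: only the cone is present, so the union is just that shape — boundary = 38.63 mm. So its perimeter = 38.63 mm. Layer 32 (z = 10.24): the cone: at t=0.890 of its height the radius interpolates to r₁+(r₂−r₁)t = 2.548, giving a regular 24-gon of that circumradius (perimeter = 2·24·2.548·sin(180°/24) = 15.96 mm); the r=7 sphere at (0, 16) contributes a regular 24-gon of circumradius √(7²−1.76²) = 6.775 (perimeter = 2·24·6.775·sin(180°/24) = 42.45 mm); the 17×30 cube at (8.5, 6.5) contributes its full rectangle (perimeter 94.00 mm); Combining (union): the 3 present regions are separate (no shared area or edge), so areas and boundary lengths simply add and each stays a separate island — boundary = 152.41 mm. So its perimeter = 152.41 mm. Layer 32 is larger (152.41 vs 38.63 mm).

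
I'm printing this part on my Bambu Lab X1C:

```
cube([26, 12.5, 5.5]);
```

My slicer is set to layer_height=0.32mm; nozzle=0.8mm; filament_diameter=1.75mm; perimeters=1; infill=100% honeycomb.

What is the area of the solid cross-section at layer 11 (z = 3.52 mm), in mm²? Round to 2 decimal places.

325.00 mm²

At z = 3.52 mm: the cube (footprint 26×12.5) is included at this height (area 325.00 mm²). Overall, the cross-section is a single solid region. Net area = 325.00 mm².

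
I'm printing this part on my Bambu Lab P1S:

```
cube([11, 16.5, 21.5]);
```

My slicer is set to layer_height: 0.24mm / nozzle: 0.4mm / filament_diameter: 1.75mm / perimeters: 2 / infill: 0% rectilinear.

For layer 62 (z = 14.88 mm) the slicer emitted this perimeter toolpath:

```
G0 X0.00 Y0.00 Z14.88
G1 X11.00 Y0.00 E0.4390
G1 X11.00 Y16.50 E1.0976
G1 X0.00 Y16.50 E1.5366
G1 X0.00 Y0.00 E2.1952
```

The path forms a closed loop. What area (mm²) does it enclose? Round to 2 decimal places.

Apply the shoelace formula to the sequence of (X, Y) vertices; enclosed area = 181.50 mm².

181.50 mm²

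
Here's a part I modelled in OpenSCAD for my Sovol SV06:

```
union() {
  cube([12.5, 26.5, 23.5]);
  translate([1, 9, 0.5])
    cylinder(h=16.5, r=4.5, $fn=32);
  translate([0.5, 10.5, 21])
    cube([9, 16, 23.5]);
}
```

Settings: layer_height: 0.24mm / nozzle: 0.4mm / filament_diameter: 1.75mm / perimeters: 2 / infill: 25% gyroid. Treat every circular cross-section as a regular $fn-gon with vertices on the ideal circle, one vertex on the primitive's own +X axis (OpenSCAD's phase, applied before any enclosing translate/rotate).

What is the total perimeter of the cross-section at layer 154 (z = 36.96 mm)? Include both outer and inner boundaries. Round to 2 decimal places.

At z = 36.96 mm: the cube does not reach this height (z outside [0, 23.5]); the cylinder at (1, 9) is absent (z outside [0.5, 17]); the 9×16 cube at (0.5, 10.5) contributes its full rectangle (perimeter 50.00 mm); Merging all regions: only the 9×16 cube at (0.5, 10.5) is present, so the union is just that shape — boundary = 50.00 mm. Overall, the cross-section is a single solid region. Total boundary length (outer) = 50.00 mm.

50.00 mm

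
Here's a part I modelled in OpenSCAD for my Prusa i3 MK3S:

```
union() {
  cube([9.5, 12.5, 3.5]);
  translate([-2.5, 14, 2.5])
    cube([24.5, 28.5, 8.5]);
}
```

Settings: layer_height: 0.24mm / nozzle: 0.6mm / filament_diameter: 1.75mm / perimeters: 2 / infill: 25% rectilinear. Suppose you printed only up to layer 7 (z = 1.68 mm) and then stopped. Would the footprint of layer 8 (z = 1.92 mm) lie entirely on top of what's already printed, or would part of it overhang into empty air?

entirely on top

Compare the two slices. At z = 1.68: the cube is present — its section is the full 9.5×12.5 rectangle (area 118.75 mm²); the cube at (-2.5, 14) does not reach this height (z outside [2.5, 11]); Taking the union: only the 9.5×12.5 cube is present, so the union is just that shape — area = 118.75 mm². At z = 1.92: the 9.5×12.5 cube contributes its full rectangle (area 118.75 mm²); the cube at (-2.5, 14) is not intersected at this z (z outside [2.5, 11]); Combining (union): only the 9.5×12.5 cube is present, so the union is just that shape — area = 118.75 mm². Checking containment: the cross-section at z = 1.92 is a subset of the cross-section at z = 1.68.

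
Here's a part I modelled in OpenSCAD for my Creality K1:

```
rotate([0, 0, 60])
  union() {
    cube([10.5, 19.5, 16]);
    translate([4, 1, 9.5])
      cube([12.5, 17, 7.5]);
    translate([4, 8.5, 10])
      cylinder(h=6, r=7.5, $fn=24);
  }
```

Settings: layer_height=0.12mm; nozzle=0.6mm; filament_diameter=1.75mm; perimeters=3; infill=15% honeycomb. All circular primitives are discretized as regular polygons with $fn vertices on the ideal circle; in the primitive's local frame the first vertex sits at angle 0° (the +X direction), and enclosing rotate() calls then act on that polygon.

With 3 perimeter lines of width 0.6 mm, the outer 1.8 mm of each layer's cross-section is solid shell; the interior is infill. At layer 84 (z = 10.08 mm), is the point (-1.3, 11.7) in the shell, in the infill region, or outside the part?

infill

At z = 10.08 mm: the 10.5×19.5 cube contributes its full rectangle; the 12.5×17 cube at (4, 1) contributes its full rectangle; the cylinder at (4, 8.5): section is a regular 24-gon, circumradius r=7.5; Taking the union: the regions partially overlap (shared area 254.53 mm²), so overlapping operands fuse into one piece — 1 connected region; (whole slice rotated 60° about Z — lengths, areas and connectivity unchanged). Overall, the cross-section is a single solid region. Undo the 60° rotation: the query point maps to (9.482, 6.976) in the un-rotated model frame. The nearest boundary edge runs (16.50, 1.00)→(10.50, 1.00); distance from the point to it = 6.06 mm. The point is inside the cross-section and 6.06 mm from the nearest boundary — more than the 1.8 mm shell width (3 × 0.6), so it's in the infill interior.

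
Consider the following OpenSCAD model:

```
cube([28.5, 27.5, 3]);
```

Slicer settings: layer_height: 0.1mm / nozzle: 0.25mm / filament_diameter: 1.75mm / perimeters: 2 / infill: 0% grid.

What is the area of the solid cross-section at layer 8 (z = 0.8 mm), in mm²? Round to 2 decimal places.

At z = 0.8 mm: the 28.5×27.5 cube contributes its full rectangle (area 783.75 mm²). Overall, the cross-section is a single solid region. Net area = 783.75 mm².

783.75 mm²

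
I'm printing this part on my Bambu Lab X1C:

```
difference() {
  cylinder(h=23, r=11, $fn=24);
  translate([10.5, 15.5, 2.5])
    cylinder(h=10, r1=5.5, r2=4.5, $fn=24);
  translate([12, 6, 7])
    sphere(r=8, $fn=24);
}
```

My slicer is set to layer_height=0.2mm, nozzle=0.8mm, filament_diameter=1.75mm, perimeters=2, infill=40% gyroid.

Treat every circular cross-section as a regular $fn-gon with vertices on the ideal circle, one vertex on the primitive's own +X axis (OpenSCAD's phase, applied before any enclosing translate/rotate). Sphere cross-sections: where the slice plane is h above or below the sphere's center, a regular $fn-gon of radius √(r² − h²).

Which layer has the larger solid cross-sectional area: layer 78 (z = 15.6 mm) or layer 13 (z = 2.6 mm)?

layer 78 (z = 15.6 mm)

Layer 78 (z = 15.6): the cylinder: section is a regular 24-gon, circumradius r=11 (area = (24/2)·11.000²·sin(360°/24) = 375.81 mm²); the cone at (10.5, 15.5) is not intersected at this z (z outside [2.5, 12.5]); the sphere at (12, 6) is not intersected at this z (|z−center|=8.600 > r=8); After the difference (first − rest): none of the subtracted shapes is present at this height, so the r=11 cylinder is unchanged — area = 375.81 mm². So its area = 375.81 mm². Layer 13 (z = 2.6): the r=11 cylinder contributes a regular 24-gon of circumradius 11 (area = (24/2)·11.000²·sin(360°/24) = 375.81 mm²); the cone at (10.5, 15.5) (r1=5.5→r2=4.5) has section circumradius 5.490 here — a regular 24-gon (area = (24/2)·5.490²·sin(360°/24) = 93.61 mm²); the r=8 sphere at (12, 6) slices to a regular 24-gon of circumradius 6.681 (√(r²−h²) with h=4.4 from center) (area = (24/2)·6.681²·sin(360°/24) = 138.64 mm²); After the difference (first − rest): starting from the r=11 cylinder (375.81 mm²), the cone at (10.5, 15.5) misses the remaining region (no effect); the r=8 sphere at (12, 6) partially overlaps it — only the 31.01 mm² overlap (of its 138.64 mm²) is removed, clipping the outline — area = 344.80 mm². So its area = 344.80 mm². Layer 78 is larger (375.81 vs 344.80 mm²).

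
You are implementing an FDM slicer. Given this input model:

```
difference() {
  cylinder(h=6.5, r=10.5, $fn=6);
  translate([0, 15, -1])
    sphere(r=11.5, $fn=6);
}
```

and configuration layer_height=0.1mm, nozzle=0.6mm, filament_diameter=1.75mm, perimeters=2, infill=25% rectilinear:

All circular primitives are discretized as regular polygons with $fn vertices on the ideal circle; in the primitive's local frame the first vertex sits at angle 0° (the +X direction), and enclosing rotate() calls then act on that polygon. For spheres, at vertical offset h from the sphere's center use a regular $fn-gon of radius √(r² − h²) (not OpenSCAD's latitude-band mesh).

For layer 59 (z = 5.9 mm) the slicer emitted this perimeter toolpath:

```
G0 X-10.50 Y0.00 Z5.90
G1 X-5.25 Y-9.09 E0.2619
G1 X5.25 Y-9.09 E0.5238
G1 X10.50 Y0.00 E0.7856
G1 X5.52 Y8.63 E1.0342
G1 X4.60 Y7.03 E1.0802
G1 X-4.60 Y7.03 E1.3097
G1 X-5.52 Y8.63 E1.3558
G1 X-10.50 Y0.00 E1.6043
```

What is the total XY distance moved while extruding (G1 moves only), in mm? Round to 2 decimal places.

64.31 mm

Sum the Euclidean lengths of each G1 segment: total = 64.31 mm.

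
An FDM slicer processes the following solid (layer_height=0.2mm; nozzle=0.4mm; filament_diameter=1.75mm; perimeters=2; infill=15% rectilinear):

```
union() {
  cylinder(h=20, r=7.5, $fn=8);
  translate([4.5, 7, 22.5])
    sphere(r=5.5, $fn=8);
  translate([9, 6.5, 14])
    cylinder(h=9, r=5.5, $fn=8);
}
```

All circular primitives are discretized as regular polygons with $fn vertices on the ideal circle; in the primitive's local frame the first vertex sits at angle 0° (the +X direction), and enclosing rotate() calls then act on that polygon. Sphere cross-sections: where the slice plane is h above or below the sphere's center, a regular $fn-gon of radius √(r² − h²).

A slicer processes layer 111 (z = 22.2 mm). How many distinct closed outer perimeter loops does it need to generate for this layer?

1

At z = 22.2 mm: the cylinder is absent (z outside [0, 20]); the r=5.5 sphere at (4.5, 7) contributes a regular 8-gon of circumradius √(5.5²−0.3²) = 5.492; the cylinder at (9, 6.5): section is a regular 8-gon, circumradius r=5.5; Combining (union): the regions partially overlap (shared area 39.86 mm²), so overlapping operands fuse into one piece — 1 connected region. The result has 1 disconnected region.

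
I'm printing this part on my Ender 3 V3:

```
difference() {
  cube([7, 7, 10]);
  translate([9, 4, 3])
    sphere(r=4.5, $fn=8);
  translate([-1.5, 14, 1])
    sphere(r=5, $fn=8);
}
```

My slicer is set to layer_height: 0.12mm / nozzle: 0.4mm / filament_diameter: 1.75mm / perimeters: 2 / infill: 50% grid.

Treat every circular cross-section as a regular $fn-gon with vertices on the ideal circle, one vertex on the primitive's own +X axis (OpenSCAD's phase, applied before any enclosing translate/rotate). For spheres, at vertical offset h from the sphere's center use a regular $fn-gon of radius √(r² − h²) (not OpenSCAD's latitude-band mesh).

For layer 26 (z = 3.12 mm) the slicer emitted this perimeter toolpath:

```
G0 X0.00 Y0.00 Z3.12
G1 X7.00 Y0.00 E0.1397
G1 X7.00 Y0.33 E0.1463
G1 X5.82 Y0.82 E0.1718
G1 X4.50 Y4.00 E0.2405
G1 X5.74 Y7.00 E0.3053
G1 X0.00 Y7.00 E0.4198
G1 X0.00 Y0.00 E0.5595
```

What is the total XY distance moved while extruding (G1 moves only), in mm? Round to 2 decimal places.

Sum the Euclidean lengths of each G1 segment: total = 28.04 mm.

28.04 mm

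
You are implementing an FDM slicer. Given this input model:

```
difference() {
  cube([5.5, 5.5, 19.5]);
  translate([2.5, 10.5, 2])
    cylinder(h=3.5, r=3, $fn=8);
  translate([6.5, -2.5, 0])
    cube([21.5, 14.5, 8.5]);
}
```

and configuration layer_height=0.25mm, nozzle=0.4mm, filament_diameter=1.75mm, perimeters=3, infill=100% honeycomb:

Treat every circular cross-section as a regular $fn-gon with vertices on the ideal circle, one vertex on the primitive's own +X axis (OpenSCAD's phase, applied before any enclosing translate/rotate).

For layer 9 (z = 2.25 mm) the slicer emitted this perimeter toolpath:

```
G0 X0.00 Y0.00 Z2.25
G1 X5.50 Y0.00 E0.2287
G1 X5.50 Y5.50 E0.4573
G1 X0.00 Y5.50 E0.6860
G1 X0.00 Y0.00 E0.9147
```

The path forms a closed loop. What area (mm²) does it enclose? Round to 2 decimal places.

30.25 mm²

Apply the shoelace formula to the sequence of (X, Y) vertices; enclosed area = 30.25 mm².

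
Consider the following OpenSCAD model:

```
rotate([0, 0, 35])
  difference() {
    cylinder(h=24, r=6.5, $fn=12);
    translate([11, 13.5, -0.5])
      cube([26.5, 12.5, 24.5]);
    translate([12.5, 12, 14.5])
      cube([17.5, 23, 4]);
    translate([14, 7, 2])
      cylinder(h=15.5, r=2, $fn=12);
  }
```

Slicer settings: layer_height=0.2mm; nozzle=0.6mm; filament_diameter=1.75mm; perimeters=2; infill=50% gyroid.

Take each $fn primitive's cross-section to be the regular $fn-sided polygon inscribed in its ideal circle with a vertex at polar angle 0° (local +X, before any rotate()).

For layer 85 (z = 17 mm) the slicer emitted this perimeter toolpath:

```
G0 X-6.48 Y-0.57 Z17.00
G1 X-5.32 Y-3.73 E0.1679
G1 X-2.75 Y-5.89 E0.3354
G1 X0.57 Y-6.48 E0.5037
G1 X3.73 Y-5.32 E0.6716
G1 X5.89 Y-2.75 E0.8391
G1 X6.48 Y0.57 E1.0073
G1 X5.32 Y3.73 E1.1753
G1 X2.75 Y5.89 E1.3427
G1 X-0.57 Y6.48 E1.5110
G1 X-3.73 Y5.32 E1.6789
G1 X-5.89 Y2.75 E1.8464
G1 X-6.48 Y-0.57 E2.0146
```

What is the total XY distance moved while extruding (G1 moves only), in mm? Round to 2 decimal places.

40.38 mm

Sum the Euclidean lengths of each G1 segment: total = 40.38 mm.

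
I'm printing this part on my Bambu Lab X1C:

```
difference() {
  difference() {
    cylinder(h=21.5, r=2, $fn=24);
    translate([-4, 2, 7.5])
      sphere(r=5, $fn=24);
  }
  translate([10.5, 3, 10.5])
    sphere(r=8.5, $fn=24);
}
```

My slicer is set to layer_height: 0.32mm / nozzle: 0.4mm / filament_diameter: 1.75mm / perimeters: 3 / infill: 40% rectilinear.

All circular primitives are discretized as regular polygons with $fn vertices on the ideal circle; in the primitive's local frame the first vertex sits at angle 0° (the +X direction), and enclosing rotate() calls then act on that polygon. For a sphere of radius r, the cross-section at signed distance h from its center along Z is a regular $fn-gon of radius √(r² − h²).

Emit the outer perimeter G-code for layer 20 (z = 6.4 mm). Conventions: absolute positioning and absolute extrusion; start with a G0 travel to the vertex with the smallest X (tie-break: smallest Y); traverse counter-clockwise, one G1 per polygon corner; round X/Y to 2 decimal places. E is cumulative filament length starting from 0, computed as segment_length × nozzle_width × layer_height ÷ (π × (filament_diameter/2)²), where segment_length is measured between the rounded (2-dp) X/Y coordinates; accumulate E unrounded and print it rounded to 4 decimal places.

At z = 6.4 mm: the r=2 cylinder contributes a regular 24-gon of circumradius 2; the r=5 sphere at (-4, 2) slices to a regular 24-gon of circumradius 4.877 (√(r²−h²) with h=1.1 from center); After the difference (first − rest): starting from the r=2 cylinder, the r=5 sphere at (-4, 2) partially overlaps it — only the 7.16 mm² overlap (of its 73.89 mm²) is removed, clipping the outline — 1 connected region; the sphere at (10.5, 3): section is a regular 24-gon, circumradius = √(r²−h²) = √(8.5²−4.1²) = 7.446; After the difference (first − rest): starting from that combined region, the r=8.5 sphere at (10.5, 3) misses the remaining region (no effect) — 1 connected region. The outline is a single polygon with 17 vertices. Extrusion per mm of travel: 0.4 × 0.32 / (π × 0.875²) = 0.053216. Accumulating E over each segment gives final E = 0.5574.

G0 X-0.95 Y-1.75 Z6.40
G1 X-0.52 Y-1.93 E0.0248
G1 X0.00 Y-2.00 E0.0527
G1 X0.52 Y-1.93 E0.0807
G1 X1.00 Y-1.73 E0.1083
G1 X1.41 Y-1.41 E0.1360
G1 X1.73 Y-1.00 E0.1637
G1 X1.93 Y-0.52 E0.1914
G1 X2.00 Y0.00 E0.2193
G1 X1.93 Y0.52 E0.2472
G1 X1.73 Y1.00 E0.2749
G1 X1.41 Y1.41 E0.3025
G1 X1.00 Y1.73 E0.3302
G1 X0.85 Y1.79 E0.3388
G1 X0.71 Y0.74 E0.3952
G1 X0.22 Y-0.44 E0.4632
G1 X-0.55 Y-1.45 E0.5308
G1 X-0.95 Y-1.75 E0.5574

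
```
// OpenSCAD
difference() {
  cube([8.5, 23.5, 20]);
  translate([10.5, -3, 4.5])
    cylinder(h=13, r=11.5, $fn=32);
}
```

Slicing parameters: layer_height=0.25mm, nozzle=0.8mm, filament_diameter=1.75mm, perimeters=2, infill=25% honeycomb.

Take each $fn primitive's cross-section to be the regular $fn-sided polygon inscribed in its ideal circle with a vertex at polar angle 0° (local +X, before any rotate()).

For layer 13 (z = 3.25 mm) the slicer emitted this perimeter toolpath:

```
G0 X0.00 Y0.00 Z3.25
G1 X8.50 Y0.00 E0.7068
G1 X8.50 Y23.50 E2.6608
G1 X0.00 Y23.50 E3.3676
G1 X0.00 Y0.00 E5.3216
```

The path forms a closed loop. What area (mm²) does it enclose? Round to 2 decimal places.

Apply the shoelace formula to the sequence of (X, Y) vertices; enclosed area = 199.75 mm².

199.75 mm²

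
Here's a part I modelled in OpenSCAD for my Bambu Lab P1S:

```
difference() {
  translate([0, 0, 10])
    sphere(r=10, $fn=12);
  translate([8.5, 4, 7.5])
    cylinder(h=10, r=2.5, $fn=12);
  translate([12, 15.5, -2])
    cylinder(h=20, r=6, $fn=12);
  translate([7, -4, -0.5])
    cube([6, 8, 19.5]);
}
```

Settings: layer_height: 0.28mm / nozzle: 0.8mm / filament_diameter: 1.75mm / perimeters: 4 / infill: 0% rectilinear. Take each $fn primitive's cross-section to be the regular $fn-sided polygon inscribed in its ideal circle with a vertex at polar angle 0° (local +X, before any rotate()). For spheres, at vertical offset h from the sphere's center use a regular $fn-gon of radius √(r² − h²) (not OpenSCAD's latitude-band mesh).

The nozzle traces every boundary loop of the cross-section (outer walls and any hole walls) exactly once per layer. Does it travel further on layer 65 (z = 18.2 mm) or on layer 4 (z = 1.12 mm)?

layer 65 (z = 18.2 mm)

Layer 65 (z = 18.2): the r=10 sphere slices to a regular 12-gon of circumradius 5.724 (√(r²−h²) with h=8.2 from center) (perimeter = 2·12·5.724·sin(180°/12) = 35.55 mm); the cylinder at (8.5, 4) does not reach this height (z outside [7.5, 17.5]); the cylinder at (12, 15.5) does not reach this height (z outside [-2, 18]); the 6×8 cube at (7, -4) contributes its full rectangle (perimeter 28.00 mm); After the difference (first − rest): starting from the r=10 sphere, the 6×8 cube at (7, -4) misses the remaining region (no effect) — boundary = 35.55 mm. So its perimeter = 35.55 mm. Layer 4 (z = 1.12): the sphere: section is a regular 12-gon, circumradius = √(r²−h²) = √(10²−8.88²) = 4.598 (perimeter = 2·12·4.598·sin(180°/12) = 28.56 mm); the cylinder at (8.5, 4) is absent (z outside [7.5, 17.5]); the r=6 cylinder at (12, 15.5) gives a regular 12-gon of circumradius 6 (constant along its height) (perimeter = 2·12·6.000·sin(180°/12) = 37.27 mm); the cube at (7, -4) is present — its section is the full 6×8 rectangle (perimeter 28.00 mm); Taking the first minus the rest: starting from the r=10 sphere, the r=6 cylinder at (12, 15.5) misses the remaining region (no effect); the 6×8 cube at (7, -4) misses the remaining region (no effect) — boundary = 28.56 mm. So its perimeter = 28.56 mm. Layer 65 is larger (35.55 vs 28.56 mm).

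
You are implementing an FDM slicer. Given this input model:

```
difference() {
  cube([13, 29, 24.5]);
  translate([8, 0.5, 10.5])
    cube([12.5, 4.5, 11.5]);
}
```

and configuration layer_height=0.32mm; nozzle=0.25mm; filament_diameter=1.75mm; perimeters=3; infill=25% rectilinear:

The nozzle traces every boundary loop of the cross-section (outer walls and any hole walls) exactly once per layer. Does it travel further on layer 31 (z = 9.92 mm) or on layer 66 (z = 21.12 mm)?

layer 66 (z = 21.12 mm)

Layer 31 (z = 9.92): the cube is present — its section is the full 13×29 rectangle (perimeter 84.00 mm); the cube at (8, 0.5) does not reach this height (z outside [10.5, 22]); Taking the first minus the rest: none of the subtracted shapes is present at this height, so the 13×29 cube is unchanged — boundary = 84.00 mm. So its perimeter = 84.00 mm. Layer 66 (z = 21.12): the cube is present — its section is the full 13×29 rectangle (perimeter 84.00 mm); the cube at (8, 0.5) (footprint 12.5×4.5) is included at this height (perimeter 34.00 mm); After the difference (first − rest): starting from the 13×29 cube, the 12.5×4.5 cube at (8, 0.5) partially overlaps it — only the 22.50 mm² overlap (of its 56.25 mm²) is removed, clipping the outline — boundary = 94.00 mm. So its perimeter = 94.00 mm. Layer 66 is larger (94.00 vs 84.00 mm).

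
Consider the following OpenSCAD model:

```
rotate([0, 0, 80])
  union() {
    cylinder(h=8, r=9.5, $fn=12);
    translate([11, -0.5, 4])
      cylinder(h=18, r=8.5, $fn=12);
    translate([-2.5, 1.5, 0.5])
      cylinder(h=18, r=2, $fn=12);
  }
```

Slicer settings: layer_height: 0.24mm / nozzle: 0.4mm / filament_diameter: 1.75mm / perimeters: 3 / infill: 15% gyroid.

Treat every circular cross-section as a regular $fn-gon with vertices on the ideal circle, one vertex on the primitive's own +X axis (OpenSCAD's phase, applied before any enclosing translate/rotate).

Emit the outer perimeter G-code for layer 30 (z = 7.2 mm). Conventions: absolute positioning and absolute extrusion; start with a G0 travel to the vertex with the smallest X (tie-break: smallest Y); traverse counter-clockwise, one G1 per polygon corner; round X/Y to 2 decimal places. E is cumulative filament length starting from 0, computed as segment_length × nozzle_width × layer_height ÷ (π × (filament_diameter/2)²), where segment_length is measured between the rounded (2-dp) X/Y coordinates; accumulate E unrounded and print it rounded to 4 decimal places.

At z = 7.2 mm: the cylinder: section is a regular 12-gon, circumradius r=9.5; the r=8.5 cylinder at (11, -0.5) gives a regular 12-gon of circumradius 8.5 (constant along its height); the r=2 cylinder at (-2.5, 1.5) contributes a regular 12-gon of circumradius 2; Taking the union: the regions partially overlap (shared area 74.46 mm²), so overlapping operands fuse into one piece — 1 connected region; (rotated 80° about Z; rotation is an isometry so areas/perimeters/island counts are preserved). The outline is a single polygon with 20 vertices. Extrusion per mm of travel: 0.4 × 0.24 / (π × 0.875²) = 0.039912. Accumulating E over each segment gives final E = 3.2012.

G0 X-9.36 Y1.65 Z7.20
G1 X-8.93 Y-3.25 E0.1963
G1 X-6.11 Y-7.28 E0.3926
G1 X-1.65 Y-9.36 E0.5891
G1 X3.25 Y-8.93 E0.7854
G1 X7.28 Y-6.11 E0.9817
G1 X9.36 Y-1.65 E1.1781
G1 X8.93 Y3.25 E1.3744
G1 X7.97 Y4.62 E1.4412
G1 X8.91 Y5.28 E1.4870
G1 X10.77 Y9.27 E1.6627
G1 X10.39 Y13.65 E1.8382
G1 X7.87 Y17.26 E2.0139
G1 X3.88 Y19.12 E2.1896
G1 X-0.50 Y18.73 E2.3651
G1 X-4.11 Y16.21 E2.5408
G1 X-5.97 Y12.22 E2.7166
G1 X-5.58 Y7.84 E2.8921
G1 X-5.33 Y7.47 E2.9099
G1 X-7.28 Y6.11 E3.0048
G1 X-9.36 Y1.65 E3.2012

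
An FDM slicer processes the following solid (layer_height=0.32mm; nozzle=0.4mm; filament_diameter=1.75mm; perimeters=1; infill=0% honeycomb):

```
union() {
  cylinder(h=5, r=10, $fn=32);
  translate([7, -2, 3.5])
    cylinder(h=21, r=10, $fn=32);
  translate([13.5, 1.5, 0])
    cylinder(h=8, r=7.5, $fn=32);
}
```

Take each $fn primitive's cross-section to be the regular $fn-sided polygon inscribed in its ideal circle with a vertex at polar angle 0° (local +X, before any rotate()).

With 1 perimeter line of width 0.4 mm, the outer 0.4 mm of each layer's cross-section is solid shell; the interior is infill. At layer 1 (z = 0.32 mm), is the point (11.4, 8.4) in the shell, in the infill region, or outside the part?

At z = 0.32 mm: the r=10 cylinder gives a regular 32-gon of circumradius 10 (constant along its height); the cylinder at (7, -2) is not intersected at this z (z outside [3.5, 24.5]); the r=7.5 cylinder at (13.5, 1.5) gives a regular 32-gon of circumradius 7.5 (constant along its height); Combining (union): the regions partially overlap (shared area 28.46 mm²), so overlapping operands fuse into one piece — 1 connected region. Overall, the cross-section is a single solid region. The nearest boundary edge runs (10.63, 8.43)→(12.04, 8.86); distance from the point to it = 0.25 mm. The point is inside the cross-section, 0.25 mm from the nearest boundary — within the 0.4 mm shell band (1 × 0.4).

shell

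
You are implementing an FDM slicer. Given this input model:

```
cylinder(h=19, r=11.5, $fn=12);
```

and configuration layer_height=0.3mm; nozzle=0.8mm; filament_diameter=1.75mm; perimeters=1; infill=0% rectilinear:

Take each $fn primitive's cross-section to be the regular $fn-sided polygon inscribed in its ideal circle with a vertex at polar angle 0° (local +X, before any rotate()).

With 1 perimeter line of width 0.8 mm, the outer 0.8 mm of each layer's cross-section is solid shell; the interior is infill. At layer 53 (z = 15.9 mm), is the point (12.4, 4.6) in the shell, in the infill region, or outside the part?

At z = 15.9 mm: the r=11.5 cylinder gives a regular 12-gon of circumradius 11.5 (constant along its height). Overall, the cross-section is a single solid region. The nearest boundary edge runs (11.50, 0.00)→(9.96, 5.75); distance from the point to it = 2.06 mm. The point is not inside any of the regions above, so it lies outside the cross-section (2.06 mm from the nearest boundary).

outside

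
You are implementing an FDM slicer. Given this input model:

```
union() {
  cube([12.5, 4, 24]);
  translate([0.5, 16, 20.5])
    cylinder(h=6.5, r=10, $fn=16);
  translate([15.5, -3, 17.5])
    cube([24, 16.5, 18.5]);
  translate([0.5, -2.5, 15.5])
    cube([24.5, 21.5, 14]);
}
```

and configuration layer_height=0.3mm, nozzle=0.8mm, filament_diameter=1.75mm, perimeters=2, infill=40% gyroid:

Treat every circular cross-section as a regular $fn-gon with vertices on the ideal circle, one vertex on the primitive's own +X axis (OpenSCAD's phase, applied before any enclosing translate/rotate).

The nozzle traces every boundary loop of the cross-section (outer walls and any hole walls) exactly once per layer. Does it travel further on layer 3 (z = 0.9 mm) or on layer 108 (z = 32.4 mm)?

layer 108 (z = 32.4 mm)

Layer 3 (z = 0.9): the cube is present — its section is the full 12.5×4 rectangle (perimeter 33.00 mm); the cylinder at (0.5, 16) is absent (z outside [20.5, 27]); the cube at (15.5, -3) does not reach this height (z outside [17.5, 36]); the cube at (0.5, -2.5) does not reach this height (z outside [15.5, 29.5]); Combining (union): only the 12.5×4 cube is present, so the union is just that shape — boundary = 33.00 mm. So its perimeter = 33.00 mm. Layer 108 (z = 32.4): the cube is not intersected at this z (z outside [0, 24]); the cylinder at (0.5, 16) is not intersected at this z (z outside [20.5, 27]); the cube at (15.5, -3) (footprint 24×16.5) is included at this height (perimeter 81.00 mm); the cube at (0.5, -2.5) does not reach this height (z outside [15.5, 29.5]); Taking the union: only the 24×16.5 cube at (15.5, -3) is present, so the union is just that shape — boundary = 81.00 mm. So its perimeter = 81.00 mm. Layer 108 is larger (81.00 vs 33.00 mm).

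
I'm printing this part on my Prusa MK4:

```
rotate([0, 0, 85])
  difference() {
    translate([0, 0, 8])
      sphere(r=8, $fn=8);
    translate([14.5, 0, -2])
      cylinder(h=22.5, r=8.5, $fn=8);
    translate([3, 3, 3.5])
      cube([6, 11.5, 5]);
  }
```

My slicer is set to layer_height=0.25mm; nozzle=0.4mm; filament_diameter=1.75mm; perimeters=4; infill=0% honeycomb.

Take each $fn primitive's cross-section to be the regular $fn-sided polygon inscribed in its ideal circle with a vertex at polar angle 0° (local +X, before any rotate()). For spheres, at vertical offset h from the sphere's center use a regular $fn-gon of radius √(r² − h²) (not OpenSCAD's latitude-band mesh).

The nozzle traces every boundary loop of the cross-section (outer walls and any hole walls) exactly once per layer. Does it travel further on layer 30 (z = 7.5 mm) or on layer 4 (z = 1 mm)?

Layer 30 (z = 7.5): the r=8 sphere contributes a regular 8-gon of circumradius √(8²−0.5²) = 7.984 (perimeter = 2·8·7.984·sin(180°/8) = 48.89 mm); the r=8.5 cylinder at (14.5, 0) gives a regular 8-gon of circumradius 8.5 (constant along its height) (perimeter = 2·8·8.500·sin(180°/8) = 52.04 mm); the cube at (3, 3) (footprint 6×11.5) is included at this height (perimeter 35.00 mm); After the difference (first − rest): starting from the r=8 sphere, the r=8.5 cylinder at (14.5, 0) partially overlaps it — only the 4.75 mm² overlap (of its 204.35 mm²) is removed, clipping the outline; the 6×11.5 cube at (3, 3) partially overlaps it — only the 9.90 mm² overlap (of its 69.00 mm²) is removed, clipping the outline — boundary = 50.64 mm; (rotated 85° about Z; rotation is an isometry so areas/perimeters/island counts are preserved). So its perimeter = 50.64 mm. Layer 4 (z = 1): the r=8 sphere contributes a regular 8-gon of circumradius √(8²−7²) = 3.873 (perimeter = 2·8·3.873·sin(180°/8) = 23.71 mm); the r=8.5 cylinder at (14.5, 0) contributes a regular 8-gon of circumradius 8.5 (perimeter = 2·8·8.500·sin(180°/8) = 52.04 mm); the cube at (3, 3) is not intersected at this z (z outside [3.5, 8.5]); After the difference (first − rest): starting from the r=8 sphere, the r=8.5 cylinder at (14.5, 0) misses the remaining region (no effect) — boundary = 23.71 mm; (rotated 85° about Z; rotation is an isometry so areas/perimeters/island counts are preserved). So its perimeter = 23.71 mm. Layer 30 is larger (50.64 vs 23.71 mm).

layer 30 (z = 7.5 mm)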